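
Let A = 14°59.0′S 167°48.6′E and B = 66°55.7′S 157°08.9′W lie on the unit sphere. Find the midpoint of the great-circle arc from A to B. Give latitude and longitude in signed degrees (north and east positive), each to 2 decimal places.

-42.06°, 177.73°

The central angle between A and B is δ = 0.9911 rad.
With f = 0.5, the slerp weights are sin((1−f)δ)/sin δ = 0.5684 and sin(fδ)/sin δ = 0.5684.
Weighted sum of the unit vectors: (0.5684)·(-0.9442,0.2040,-0.2585) + (0.5684)·(-0.3611,-0.1522,-0.9200) = (-0.7419, 0.0294, -0.6698).
Converting back: φ = atan2(z, √(x²+y²)) = -42.06°, λ = atan2(y, x) = 177.73°.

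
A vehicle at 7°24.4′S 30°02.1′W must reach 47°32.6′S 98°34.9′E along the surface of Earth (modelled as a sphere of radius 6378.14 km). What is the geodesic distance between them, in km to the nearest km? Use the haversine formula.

12114 km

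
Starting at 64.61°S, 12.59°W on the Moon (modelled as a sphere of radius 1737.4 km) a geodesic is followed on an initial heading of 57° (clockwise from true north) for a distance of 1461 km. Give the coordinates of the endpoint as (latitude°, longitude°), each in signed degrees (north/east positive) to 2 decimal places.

Angular distance δ = d/R = 1461/1737.4 = 0.84091 rad; initial bearing θ = 0.9948 rad.
sin φ₂ = sin φ₁ cos δ + cos φ₁ sin δ cos θ = (-0.9034)(0.6668) + (0.4288)(0.7453)(0.5446) = -0.4283, so φ₂ = -25.36°.
Δλ = atan2(sin θ sin δ cos φ₁, cos δ − sin φ₁ sin φ₂) = atan2(0.2680, 0.2798) = 43.764°.
λ₂ = -12.590° + 43.764° = 31.17°.

-25.36°, 31.17°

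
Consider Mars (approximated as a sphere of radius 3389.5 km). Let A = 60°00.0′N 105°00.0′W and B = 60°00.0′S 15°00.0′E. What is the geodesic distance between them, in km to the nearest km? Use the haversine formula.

8936 km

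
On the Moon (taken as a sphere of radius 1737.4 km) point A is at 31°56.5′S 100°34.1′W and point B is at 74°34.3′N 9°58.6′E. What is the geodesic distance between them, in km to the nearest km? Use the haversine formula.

3824 km

In radians: φ₁ = -0.5575, φ₂ = 1.3015, Δλ = 110.545° = 1.9294 rad.
Haversine: a = sin²(Δφ/2) + cos φ₁ cos φ₂ sin²(Δλ/2) = 0.6421 + (0.8486)(0.2660)(0.6755) = 0.79461.
Central angle c = 2·arcsin(√a) = 2.20089 rad.
Distance = R·c = 1737.4 × 2.2009 ≈ 3824 km.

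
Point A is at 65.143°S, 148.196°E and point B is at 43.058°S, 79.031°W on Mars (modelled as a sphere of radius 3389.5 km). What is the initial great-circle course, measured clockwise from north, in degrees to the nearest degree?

144°

Δλ = 132.773° = 2.3173 rad.
y = sin Δλ · cos φ₂ = (0.7340)(0.7307) = 0.5363
x = cos φ₁ sin φ₂ − sin φ₁ cos φ₂ cos Δλ = (0.4204)(-0.6827) − (-0.9074)(0.7307)(-0.6791) = -0.7372
θ = atan2(y, x) = 143.96°, so the bearing is 144°.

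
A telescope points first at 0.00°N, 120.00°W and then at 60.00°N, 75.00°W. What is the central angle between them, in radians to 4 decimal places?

1.2094 rad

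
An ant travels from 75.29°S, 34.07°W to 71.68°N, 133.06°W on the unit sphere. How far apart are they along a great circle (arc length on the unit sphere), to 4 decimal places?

2.7670

In radians: φ₁ = -1.3141, φ₂ = 1.2511, Δλ = -98.990° = -1.7277 rad.
cos c = sin φ₁ sin φ₂ + cos φ₁ cos φ₂ cos Δλ = (-0.9672)(0.9493) + (0.2539)(0.3143)(-0.1563) = -0.93067,
so c = arccos(-0.93067) = 2.76704 rad.
On the unit sphere the arc length equals the central angle: 2.7670.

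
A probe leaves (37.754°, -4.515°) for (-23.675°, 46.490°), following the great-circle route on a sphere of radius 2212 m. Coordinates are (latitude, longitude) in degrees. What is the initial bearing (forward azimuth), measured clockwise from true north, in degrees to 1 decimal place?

Δλ = 51.005° = 0.8902 rad.
y = sin Δλ · cos φ₂ = (0.7772)(0.9158) = 0.7118
x = cos φ₁ sin φ₂ − sin φ₁ cos φ₂ cos Δλ = (0.7906)(-0.4015) − (0.6123)(0.9158)(0.6293) = -0.6703
θ = atan2(y, x) = 133.28°, so the bearing is 133.3°.

133.3°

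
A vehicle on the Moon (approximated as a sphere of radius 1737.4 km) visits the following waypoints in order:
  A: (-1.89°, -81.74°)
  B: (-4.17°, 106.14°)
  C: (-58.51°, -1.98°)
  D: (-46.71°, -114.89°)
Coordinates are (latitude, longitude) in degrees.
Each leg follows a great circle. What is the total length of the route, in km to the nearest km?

9917 km

Leg A→B: central angle 2.9682 rad, distance 5156.9 km.
Leg B→C: central angle 1.6710 rad, distance 2903.2 km.
Leg C→D: central angle 1.0687 rad, distance 1856.8 km.
Total: 5156.9 + 2903.2 + 1856.8 ≈ 9917 km.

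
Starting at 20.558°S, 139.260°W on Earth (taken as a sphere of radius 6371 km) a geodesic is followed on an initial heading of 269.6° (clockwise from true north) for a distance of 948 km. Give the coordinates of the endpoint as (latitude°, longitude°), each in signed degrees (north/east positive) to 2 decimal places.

-20.38°, -148.36°

Angular distance δ = d/R = 948/6371 = 0.14880 rad; initial bearing θ = 4.7054 rad.
sin φ₂ = sin φ₁ cos δ + cos φ₁ sin δ cos θ = (-0.3512)(0.9889) + (0.9363)(0.1483)(-0.0070) = -0.3482, so φ₂ = -20.38°.
Δλ = atan2(sin θ sin δ cos φ₁, cos δ − sin φ₁ sin φ₂) = atan2(-0.1388, 0.8667) = -9.099°.
λ₂ = -139.260° − 9.099° = -148.36°.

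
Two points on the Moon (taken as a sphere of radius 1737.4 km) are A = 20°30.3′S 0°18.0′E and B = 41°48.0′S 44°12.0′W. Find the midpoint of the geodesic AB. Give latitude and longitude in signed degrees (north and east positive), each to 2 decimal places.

Central angle δ = 0.7503 rad. Interpolating on the sphere with fraction f = 0.5:
P = [sin((1−f)δ)·A + sin(fδ)·B] / sin δ = 0.5374·A + 0.5374·B in Cartesian coordinates,
giving P = (0.7905, -0.2766, -0.5464), i.e. latitude -33.12°, longitude -19.29°.

-33.12°, -19.29°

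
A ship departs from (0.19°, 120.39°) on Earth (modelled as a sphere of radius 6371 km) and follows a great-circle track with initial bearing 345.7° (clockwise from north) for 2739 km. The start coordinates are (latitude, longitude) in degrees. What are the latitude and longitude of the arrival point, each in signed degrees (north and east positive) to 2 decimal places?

Angular distance δ = d/R = 2739/6371 = 0.42992 rad; initial bearing θ = 6.0336 rad.
sin φ₂ = sin φ₁ cos δ + cos φ₁ sin δ cos θ = (0.0033)(0.9090) + (1.0000)(0.4168)(0.9690) = 0.4069, so φ₂ = 24.01°.
Δλ = atan2(sin θ sin δ cos φ₁, cos δ − sin φ₁ sin φ₂) = atan2(-0.1029, 0.9077) = -6.471°.
λ₂ = 120.390° − 6.471° = 113.92°.

24.01°, 113.92°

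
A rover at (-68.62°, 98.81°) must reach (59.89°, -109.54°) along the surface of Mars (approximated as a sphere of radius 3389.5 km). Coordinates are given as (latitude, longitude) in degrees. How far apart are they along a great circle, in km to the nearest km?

9768 km

In radians: φ₁ = -1.1976, φ₂ = 1.0453, Δλ = 151.650° = 2.6468 rad.
cos c = sin φ₁ sin φ₂ + cos φ₁ cos φ₂ cos Δλ = (-0.9312)(0.8651) + (0.3646)(0.5017)(-0.8801) = -0.96648,
so c = arccos(-0.96648) = 2.88194 rad.
Distance = R·c = 3389.5 × 2.8819 ≈ 9768 km.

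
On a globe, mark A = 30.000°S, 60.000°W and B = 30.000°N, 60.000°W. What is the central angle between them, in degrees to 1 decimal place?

Let φ₁ = -0.5236 rad, φ₂ = 0.5236 rad, and Δλ = 0.0000 rad.
Haversine: a = sin²(Δφ/2) + cos φ₁ cos φ₂ sin²(Δλ/2) = 0.2500 + (0.8660)(0.8660)(0.0000) = 0.25000.
Central angle c = 2·arcsin(√a) = 1.04720 rad.
So the angular separation is 60.0°.

60.0°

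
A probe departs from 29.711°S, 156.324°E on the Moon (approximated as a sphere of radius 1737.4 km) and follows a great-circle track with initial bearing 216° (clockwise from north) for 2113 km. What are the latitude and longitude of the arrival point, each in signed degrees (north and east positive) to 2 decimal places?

-56.21°, 58.63°

Angular distance δ = d/R = 2113/1737.4 = 1.21619 rad; initial bearing θ = 3.7699 rad.
sin φ₂ = sin φ₁ cos δ + cos φ₁ sin δ cos θ = (-0.4956)(0.3472) + (0.8685)(0.9378)(-0.8090) = -0.8310, so φ₂ = -56.21°.
Δλ = atan2(sin θ sin δ cos φ₁, cos δ − sin φ₁ sin φ₂) = atan2(-0.4787, -0.0647) = -97.691°.
λ₂ = 156.324° − 97.691° = 58.63°.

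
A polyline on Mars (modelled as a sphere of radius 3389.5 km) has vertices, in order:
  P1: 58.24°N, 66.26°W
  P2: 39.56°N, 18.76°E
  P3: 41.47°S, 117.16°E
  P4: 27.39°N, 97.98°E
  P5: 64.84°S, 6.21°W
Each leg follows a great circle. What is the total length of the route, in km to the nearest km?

21705 km

Leg P1→P2: central angle 0.9561 rad, distance 3240.6 km.
Leg P2→P3: central angle 2.1015 rad, distance 7123.1 km.
Leg P3→P4: central angle 1.2411 rad, distance 4206.8 km.
Leg P4→P5: central angle 2.1047 rad, distance 7134.0 km.
Total: 3240.6 + 7123.1 + 4206.8 + 7134.0 ≈ 21705 km.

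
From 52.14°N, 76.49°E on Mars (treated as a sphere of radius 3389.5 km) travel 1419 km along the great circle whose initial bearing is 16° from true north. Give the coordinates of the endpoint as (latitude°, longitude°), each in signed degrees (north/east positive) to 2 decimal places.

Angular distance δ = d/R = 1419/3389.5 = 0.41865 rad; initial bearing θ = 0.2793 rad.
sin φ₂ = sin φ₁ cos δ + cos φ₁ sin δ cos θ = (0.7895)(0.9136) + (0.6137)(0.4065)(0.9613) = 0.9612, so φ₂ = 73.98°.
Δλ = atan2(sin θ sin δ cos φ₁, cos δ − sin φ₁ sin φ₂) = atan2(0.0688, 0.1548) = 23.955°.
λ₂ = 76.490° + 23.955° = 100.44°.

73.98°, 100.44°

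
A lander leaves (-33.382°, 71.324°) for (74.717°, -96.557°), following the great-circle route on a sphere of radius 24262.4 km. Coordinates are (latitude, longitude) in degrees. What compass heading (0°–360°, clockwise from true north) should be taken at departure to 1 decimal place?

355.2°

Δλ = -167.881° = -2.9301 rad.
y = sin Δλ · cos φ₂ = (-0.2099)(0.2636) = -0.0553
x = cos φ₁ sin φ₂ − sin φ₁ cos φ₂ cos Δλ = (0.8350)(0.9646) − (-0.5502)(0.2636)(-0.9777) = 0.6637
θ = atan2(y, x) = -4.77°; adding 360° gives 355.2°.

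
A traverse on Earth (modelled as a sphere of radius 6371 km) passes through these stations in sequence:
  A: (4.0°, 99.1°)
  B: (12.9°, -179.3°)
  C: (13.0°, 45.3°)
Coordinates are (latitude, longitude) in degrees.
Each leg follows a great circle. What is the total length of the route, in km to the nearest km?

23316 km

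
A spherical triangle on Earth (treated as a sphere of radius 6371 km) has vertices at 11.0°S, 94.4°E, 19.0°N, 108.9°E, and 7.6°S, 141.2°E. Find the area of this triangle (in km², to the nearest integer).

8814550 km²

Side lengths (central angles): a = 0.7240, b = 0.8075, c = 0.5800 rad; semiperimeter s = 1.0558.
By l'Huilier's theorem, tan(E/4) = √[tan(s/2) tan((s−a)/2) tan((s−b)/2) tan((s−c)/2)], giving spherical excess E = 0.2172 rad.
Area = E·R² = 0.2172 × (6371)² ≈ 8814550 km².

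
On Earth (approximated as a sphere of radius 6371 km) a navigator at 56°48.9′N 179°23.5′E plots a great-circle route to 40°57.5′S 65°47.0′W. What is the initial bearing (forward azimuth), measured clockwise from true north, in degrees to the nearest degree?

Δλ = 114.825° = 2.0041 rad.
y = sin Δλ · cos φ₂ = (0.9076)(0.7552) = 0.6854
x = cos φ₁ sin φ₂ − sin φ₁ cos φ₂ cos Δλ = (0.5473)(-0.6555) − (0.8369)(0.7552)(-0.4198) = -0.0934
θ = atan2(y, x) = 97.76°, so the bearing is 98°.

98°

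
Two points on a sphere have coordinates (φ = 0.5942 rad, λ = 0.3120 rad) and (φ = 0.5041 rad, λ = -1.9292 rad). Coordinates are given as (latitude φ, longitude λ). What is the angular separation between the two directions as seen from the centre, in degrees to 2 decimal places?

100.39°

With latitudes φ₁ = 34.045°, φ₂ = 28.883° and longitude difference Δλ = -128.411°:
Haversine: a = sin²(Δφ/2) + cos φ₁ cos φ₂ sin²(Δλ/2) = 0.0020 + (0.8286)(0.8756)(0.8107) = 0.59018.
Central angle c = 2·arcsin(√a) = 1.75214 rad.
So the angular separation is 100.39°.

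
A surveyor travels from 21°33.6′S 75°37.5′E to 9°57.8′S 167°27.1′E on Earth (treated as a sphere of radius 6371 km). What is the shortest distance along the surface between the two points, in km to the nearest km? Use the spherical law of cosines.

With latitudes φ₁ = -21.560°, φ₂ = -9.963° and longitude difference Δλ = 91.827°:
cos c = sin φ₁ sin φ₂ + cos φ₁ cos φ₂ cos Δλ = (-0.3675)(-0.1730) + (0.9300)(0.9849)(-0.0319) = 0.03438,
so c = arccos(0.03438) = 1.53641 rad.
Distance = R·c = 6371 × 1.5364 ≈ 9788 km.

9788 km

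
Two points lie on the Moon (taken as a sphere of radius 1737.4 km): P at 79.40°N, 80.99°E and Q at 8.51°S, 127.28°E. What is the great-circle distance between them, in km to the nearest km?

Let φ₁ = 1.3858 rad, φ₂ = -0.1485 rad, and Δλ = 0.8079 rad.
cos c = sin φ₁ sin φ₂ + cos φ₁ cos φ₂ cos Δλ = (0.9829)(-0.1480) + (0.1840)(0.9890)(0.6910) = -0.01974,
so c = arccos(-0.01974) = 1.59054 rad.
Distance = R·c = 1737.4 × 1.5905 ≈ 2763 km.

2763 km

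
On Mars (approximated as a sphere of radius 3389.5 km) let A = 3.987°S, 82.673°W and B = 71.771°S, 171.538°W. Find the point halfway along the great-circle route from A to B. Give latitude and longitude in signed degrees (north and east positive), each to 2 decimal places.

-44.11°, -99.98°

The central angle between A and B is δ = 1.4985 rad.
With f = 0.5, the slerp weights are sin((1−f)δ)/sin δ = 0.6829 and sin(fδ)/sin δ = 0.6829.
Weighted sum of the unit vectors: (0.6829)·(0.1272,-0.9894,-0.0695) + (0.6829)·(-0.3094,-0.0460,-0.9498) = (-0.1244, -0.7071, -0.6961).
Converting back: φ = atan2(z, √(x²+y²)) = -44.11°, λ = atan2(y, x) = -99.98°.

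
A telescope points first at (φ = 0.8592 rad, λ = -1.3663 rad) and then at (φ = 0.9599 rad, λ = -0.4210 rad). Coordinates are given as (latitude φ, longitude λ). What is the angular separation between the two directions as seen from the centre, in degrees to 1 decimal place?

32.9°

With latitudes φ₁ = 49.229°, φ₂ = 54.998° and longitude difference Δλ = 54.162°:
cos c = sin φ₁ sin φ₂ + cos φ₁ cos φ₂ cos Δλ = (0.7573)(0.8191) + (0.6530)(0.5736)(0.5855) = 0.83967,
so c = arccos(0.83967) = 0.57413 rad.
So the angular separation is 32.9°.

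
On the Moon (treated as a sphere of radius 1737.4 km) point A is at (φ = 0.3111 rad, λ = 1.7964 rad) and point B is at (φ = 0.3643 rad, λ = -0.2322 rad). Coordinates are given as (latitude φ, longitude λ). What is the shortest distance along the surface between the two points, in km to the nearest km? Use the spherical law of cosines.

3230 km

With latitudes φ₁ = 17.825°, φ₂ = 20.873° and longitude difference Δλ = -116.230°:
cos c = sin φ₁ sin φ₂ + cos φ₁ cos φ₂ cos Δλ = (0.3061)(0.3563) + (0.9520)(0.9344)(-0.4420) = -0.28409,
so c = arccos(-0.28409) = 1.85885 rad.
Distance = R·c = 1737.4 × 1.8588 ≈ 3230 km.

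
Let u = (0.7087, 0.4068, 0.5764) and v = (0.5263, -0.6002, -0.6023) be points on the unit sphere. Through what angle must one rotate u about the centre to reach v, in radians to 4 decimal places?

u·v = -0.2183; |u| = 1.0000, |v| = 1.0000.
cos θ = (u·v)/(|u||v|) = -0.2183, so θ = 1.7909 rad.

1.7909 rad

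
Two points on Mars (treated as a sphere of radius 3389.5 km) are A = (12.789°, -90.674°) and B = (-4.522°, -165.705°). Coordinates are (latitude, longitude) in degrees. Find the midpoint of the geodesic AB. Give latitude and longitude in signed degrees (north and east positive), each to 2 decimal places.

5.21°, -128.67°

Central angle δ = 1.3350 rad. Interpolating on the sphere with fraction f = 0.5:
P = [sin((1−f)δ)·A + sin(fδ)·B] / sin δ = 0.6366·A + 0.6366·B in Cartesian coordinates,
giving P = (-0.6223, -0.7775, 0.0907), i.e. latitude 5.21°, longitude -128.67°.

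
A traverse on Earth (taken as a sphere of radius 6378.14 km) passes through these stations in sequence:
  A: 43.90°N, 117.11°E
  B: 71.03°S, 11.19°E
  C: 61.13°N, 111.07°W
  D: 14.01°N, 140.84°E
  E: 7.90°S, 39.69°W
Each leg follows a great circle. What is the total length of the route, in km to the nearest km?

61435 km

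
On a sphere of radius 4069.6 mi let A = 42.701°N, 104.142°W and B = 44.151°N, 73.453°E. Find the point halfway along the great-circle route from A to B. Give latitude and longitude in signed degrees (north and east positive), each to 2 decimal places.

Central angle δ = 1.6253 rad. Interpolating on the sphere with fraction f = 0.5:
P = [sin((1−f)δ)·A + sin(fδ)·B] / sin δ = 0.7272·A + 0.7272·B in Cartesian coordinates,
giving P = (0.0180, -0.0181, 0.9997), i.e. latitude 88.54°, longitude -45.05°.

88.54°, -45.05°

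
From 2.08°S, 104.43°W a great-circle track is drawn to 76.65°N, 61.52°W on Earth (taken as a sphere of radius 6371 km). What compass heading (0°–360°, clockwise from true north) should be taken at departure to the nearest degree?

With φ₁ = -0.0363, φ₂ = 1.3378, Δλ = 0.7489 rad, the forward-azimuth formula gives
θ = atan2( sin Δλ cos φ₂ , cos φ₁ sin φ₂ − sin φ₁ cos φ₂ cos Δλ ) = atan2(0.1572, 0.9785) = 9.13°.
So the initial bearing is 9°.

9°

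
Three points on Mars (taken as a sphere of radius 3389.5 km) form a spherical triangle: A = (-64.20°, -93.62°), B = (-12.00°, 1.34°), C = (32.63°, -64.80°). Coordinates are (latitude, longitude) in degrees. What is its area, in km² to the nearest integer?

15245819 km²

Side lengths (central angles): a = 1.3478, b = 1.7359, c = 1.4198 rad; semiperimeter s = 2.2518.
By l'Huilier's theorem, tan(E/4) = √[tan(s/2) tan((s−a)/2) tan((s−b)/2) tan((s−c)/2)], giving spherical excess E = 1.3270 rad.
Area = E·R² = 1.3270 × (3389.5)² ≈ 15245819 km².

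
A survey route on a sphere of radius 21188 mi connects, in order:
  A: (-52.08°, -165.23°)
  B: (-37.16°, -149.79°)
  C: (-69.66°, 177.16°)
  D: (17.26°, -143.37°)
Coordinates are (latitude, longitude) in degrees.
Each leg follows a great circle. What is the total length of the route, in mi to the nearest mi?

Leg A→B: central angle 0.3220 rad, distance 6822.1 mi.
Leg B→C: central angle 0.6459 rad, distance 13684.9 mi.
Leg C→D: central angle 1.5928 rad, distance 33747.5 mi.
Total: 6822.1 + 13684.9 + 33747.5 ≈ 54255 mi.

54255 mi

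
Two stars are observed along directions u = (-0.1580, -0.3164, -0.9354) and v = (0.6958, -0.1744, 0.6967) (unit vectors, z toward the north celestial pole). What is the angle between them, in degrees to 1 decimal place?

134.9°

u·v = -0.7064; |u| = 1.0000, |v| = 1.0000.
cos θ = (u·v)/(|u||v|) = -0.7065, so θ = 134.9°.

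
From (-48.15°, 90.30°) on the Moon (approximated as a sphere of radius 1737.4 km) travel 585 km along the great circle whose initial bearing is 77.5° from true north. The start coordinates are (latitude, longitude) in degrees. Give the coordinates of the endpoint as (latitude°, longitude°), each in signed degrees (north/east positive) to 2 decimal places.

-40.95°, 115.58°

Angular distance δ = d/R = 585/1737.4 = 0.33671 rad; initial bearing θ = 1.3526 rad.
sin φ₂ = sin φ₁ cos δ + cos φ₁ sin δ cos θ = (-0.7449)(0.9438) + (0.6672)(0.3304)(0.2164) = -0.6554, so φ₂ = -40.95°.
Δλ = atan2(sin θ sin δ cos φ₁, cos δ − sin φ₁ sin φ₂) = atan2(0.2152, 0.4557) = 25.280°.
λ₂ = 90.300° + 25.280° = 115.58°.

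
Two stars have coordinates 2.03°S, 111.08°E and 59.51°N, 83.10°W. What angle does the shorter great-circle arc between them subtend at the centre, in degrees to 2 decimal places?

121.48°

With latitudes φ₁ = -2.030°, φ₂ = 59.510° and longitude difference Δλ = 165.820°:
cos c = sin φ₁ sin φ₂ + cos φ₁ cos φ₂ cos Δλ = (-0.0354)(0.8617) + (0.9994)(0.5074)(-0.9695) = -0.52214,
so c = arccos(-0.52214) = 2.12016 rad.
So the angular separation is 121.48°.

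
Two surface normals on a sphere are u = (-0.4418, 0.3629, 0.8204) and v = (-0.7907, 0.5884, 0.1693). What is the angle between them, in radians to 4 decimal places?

0.7929 rad

u·v = 0.7018; |u| = 1.0000, |v| = 1.0000.
cos θ = (u·v)/(|u||v|) = 0.7017, so θ = 0.7929 rad.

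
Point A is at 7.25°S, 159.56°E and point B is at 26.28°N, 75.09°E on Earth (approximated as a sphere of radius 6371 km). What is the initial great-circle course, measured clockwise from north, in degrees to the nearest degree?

With φ₁ = -0.1265, φ₂ = 0.4587, Δλ = -1.4743 rad, the forward-azimuth formula gives
θ = atan2( sin Δλ cos φ₂ , cos φ₁ sin φ₂ − sin φ₁ cos φ₂ cos Δλ ) = atan2(-0.8925, 0.4501) = -63.24°.
Adding 360° brings this into [0°, 360°): 297°.

297°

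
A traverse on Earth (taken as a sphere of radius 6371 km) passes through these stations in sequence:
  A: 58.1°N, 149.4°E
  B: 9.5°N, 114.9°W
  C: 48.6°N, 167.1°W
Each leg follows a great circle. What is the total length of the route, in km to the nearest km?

Leg A→B: central angle 1.4823 rad, distance 9443.9 km.
Leg B→C: central angle 1.0198 rad, distance 6496.9 km.
Total: 9443.9 + 6496.9 ≈ 15941 km.

15941 km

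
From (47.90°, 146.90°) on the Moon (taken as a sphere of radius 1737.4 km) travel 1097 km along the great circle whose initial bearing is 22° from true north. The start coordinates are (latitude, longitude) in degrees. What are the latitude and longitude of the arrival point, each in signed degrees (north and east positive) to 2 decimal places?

Angular distance δ = d/R = 1097/1737.4 = 0.63140 rad; initial bearing θ = 0.3840 rad.
sin φ₂ = sin φ₁ cos δ + cos φ₁ sin δ cos θ = (0.7420)(0.8072) + (0.6704)(0.5903)(0.9272) = 0.9658, so φ₂ = 74.98°.
Δλ = atan2(sin θ sin δ cos φ₁, cos δ − sin φ₁ sin φ₂) = atan2(0.1482, 0.0906) = 58.578°.
λ₂ = 146.900° + 58.578° = 205.48° → -154.52° after wrapping to (−180°, 180°].

74.98°, -154.52°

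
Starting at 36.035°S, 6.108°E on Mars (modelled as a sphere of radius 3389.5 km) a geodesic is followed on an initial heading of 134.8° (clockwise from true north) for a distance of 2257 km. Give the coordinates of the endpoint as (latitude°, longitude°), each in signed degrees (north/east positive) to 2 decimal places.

Angular distance δ = d/R = 2257/3389.5 = 0.66588 rad; initial bearing θ = 2.3527 rad.
sin φ₂ = sin φ₁ cos δ + cos φ₁ sin δ cos θ = (-0.5883)(0.7864) + (0.8087)(0.6178)(-0.7046) = -0.8146, so φ₂ = -54.55°.
Δλ = atan2(sin θ sin δ cos φ₁, cos δ − sin φ₁ sin φ₂) = atan2(0.3545, 0.3072) = 49.090°.
λ₂ = 6.108° + 49.090° = 55.20°.

-54.55°, 55.20°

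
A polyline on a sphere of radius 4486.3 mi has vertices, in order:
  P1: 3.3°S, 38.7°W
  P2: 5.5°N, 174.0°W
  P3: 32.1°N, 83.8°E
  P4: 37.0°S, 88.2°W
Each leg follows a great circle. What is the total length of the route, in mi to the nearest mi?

31672 mi

Leg P1→P2: central angle 2.3630 rad, distance 10600.9 mi.
Leg P2→P3: central angle 1.6984 rad, distance 7619.5 mi.
Leg P3→P4: central angle 2.9984 rad, distance 13451.6 mi.
Total: 10600.9 + 7619.5 + 13451.6 ≈ 31672 mi.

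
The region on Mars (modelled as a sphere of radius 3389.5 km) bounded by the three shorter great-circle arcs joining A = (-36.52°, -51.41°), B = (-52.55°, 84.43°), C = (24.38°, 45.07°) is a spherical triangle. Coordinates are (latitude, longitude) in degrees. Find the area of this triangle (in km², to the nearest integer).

18460611 km²

Side lengths (central angles): a = 1.4701, b = 1.9053, c = 1.4486 rad; semiperimeter s = 2.4120.
By l'Huilier's theorem, tan(E/4) = √[tan(s/2) tan((s−a)/2) tan((s−b)/2) tan((s−c)/2)], giving spherical excess E = 1.6068 rad.
Area = E·R² = 1.6068 × (3389.5)² ≈ 18460611 km².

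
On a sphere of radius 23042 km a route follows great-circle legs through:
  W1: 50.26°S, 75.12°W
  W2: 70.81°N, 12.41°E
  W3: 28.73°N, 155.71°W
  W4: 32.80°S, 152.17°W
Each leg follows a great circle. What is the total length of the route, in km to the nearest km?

111617 km

Leg W1→W2: central angle 2.3705 rad, distance 54621.7 km.
Leg W2→W3: central angle 1.3980 rad, distance 32213.4 km.
Leg W3→W4: central angle 1.0755 rad, distance 24781.7 km.
Total: 54621.7 + 32213.4 + 24781.7 ≈ 111617 km.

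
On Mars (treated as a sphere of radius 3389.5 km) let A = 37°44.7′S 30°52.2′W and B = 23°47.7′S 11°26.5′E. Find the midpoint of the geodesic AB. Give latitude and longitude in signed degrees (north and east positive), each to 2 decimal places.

-32.55°, -8.10°

Central angle δ = 0.6729 rad. Interpolating on the sphere with fraction f = 0.5:
P = [sin((1−f)δ)·A + sin(fδ)·B] / sin δ = 0.5297·A + 0.5297·B in Cartesian coordinates,
giving P = (0.8346, -0.1188, -0.5380), i.e. latitude -32.55°, longitude -8.10°.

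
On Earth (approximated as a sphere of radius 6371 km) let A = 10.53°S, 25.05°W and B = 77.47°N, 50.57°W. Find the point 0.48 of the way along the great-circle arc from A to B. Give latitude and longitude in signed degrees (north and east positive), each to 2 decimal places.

The central angle between A and B is δ = 1.5567 rad.
With f = 0.48, the slerp weights are sin((1−f)δ)/sin δ = 0.7240 and sin(fδ)/sin δ = 0.6797.
Weighted sum of the unit vectors: (0.7240)·(0.8907,-0.4163,-0.1828) + (0.6797)·(0.1378,-0.1676,0.9762) = (0.7385, -0.4153, 0.5312).
Converting back: φ = atan2(z, √(x²+y²)) = 32.08°, λ = atan2(y, x) = -29.35°.

32.08°, -29.35°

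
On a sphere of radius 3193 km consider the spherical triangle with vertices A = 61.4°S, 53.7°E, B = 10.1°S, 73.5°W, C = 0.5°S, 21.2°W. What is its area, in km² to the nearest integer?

Side lengths (central angles): a = 0.9228, b = 1.4380, c = 1.7021 rad; semiperimeter s = 2.0315.
By l'Huilier's theorem, tan(E/4) = √[tan(s/2) tan((s−a)/2) tan((s−b)/2) tan((s−c)/2)], giving spherical excess E = 0.8862 rad.
Area = E·R² = 0.8862 × (3193)² ≈ 9034935 km².

9034935 km²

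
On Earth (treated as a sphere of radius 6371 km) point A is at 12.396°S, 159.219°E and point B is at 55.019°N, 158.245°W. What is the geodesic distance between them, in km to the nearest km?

In radians: φ₁ = -0.2164, φ₂ = 0.9603, Δλ = 42.536° = 0.7424 rad.
cos c = sin φ₁ sin φ₂ + cos φ₁ cos φ₂ cos Δλ = (-0.2147)(0.8193) + (0.9767)(0.5733)(0.7369) = 0.23671,
so c = arccos(0.23671) = 1.33182 rad.
Distance = R·c = 6371 × 1.3318 ≈ 8485 km.

8485 km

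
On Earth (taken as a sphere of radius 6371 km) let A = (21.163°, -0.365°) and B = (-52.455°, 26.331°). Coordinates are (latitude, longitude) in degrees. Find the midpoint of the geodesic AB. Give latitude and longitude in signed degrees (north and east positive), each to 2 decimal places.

-16.04°, 10.14°

The central angle between A and B is δ = 1.3475 rad.
With f = 0.5, the slerp weights are sin((1−f)δ)/sin δ = 0.6398 and sin(fδ)/sin δ = 0.6398.
Weighted sum of the unit vectors: (0.6398)·(0.9325,-0.0059,0.3610) + (0.6398)·(0.5462,0.2703,-0.7929) = (0.9461, 0.1691, -0.2763).
Converting back: φ = atan2(z, √(x²+y²)) = -16.04°, λ = atan2(y, x) = 10.14°.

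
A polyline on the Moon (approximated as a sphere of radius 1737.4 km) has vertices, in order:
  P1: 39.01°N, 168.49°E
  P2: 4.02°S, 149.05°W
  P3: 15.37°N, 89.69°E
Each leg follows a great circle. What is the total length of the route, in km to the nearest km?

Leg P1→P2: central angle 1.0149 rad, distance 1763.3 km.
Leg P2→P3: central angle 2.1150 rad, distance 3674.6 km.
Total: 1763.3 + 3674.6 ≈ 5438 km.

5438 km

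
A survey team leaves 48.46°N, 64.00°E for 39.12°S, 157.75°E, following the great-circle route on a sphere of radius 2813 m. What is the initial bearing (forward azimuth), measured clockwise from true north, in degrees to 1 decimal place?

With φ₁ = 0.8458, φ₂ = -0.6828, Δλ = 1.6362 rad, the forward-azimuth formula gives
θ = atan2( sin Δλ cos φ₂ , cos φ₁ sin φ₂ − sin φ₁ cos φ₂ cos Δλ ) = atan2(0.7742, -0.3804) = 116.17°.
So the initial bearing is 116.2°.

116.2°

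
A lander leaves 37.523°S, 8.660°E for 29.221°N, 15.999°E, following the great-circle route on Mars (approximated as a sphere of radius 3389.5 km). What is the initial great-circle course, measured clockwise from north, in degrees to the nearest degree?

7°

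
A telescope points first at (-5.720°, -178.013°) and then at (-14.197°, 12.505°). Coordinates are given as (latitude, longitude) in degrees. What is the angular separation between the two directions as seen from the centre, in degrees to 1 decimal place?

With latitudes φ₁ = -5.720°, φ₂ = -14.197° and longitude difference Δλ = -169.482°:
cos c = sin φ₁ sin φ₂ + cos φ₁ cos φ₂ cos Δλ = (-0.0997)(-0.2453) + (0.9950)(0.9695)(-0.9832) = -0.92398,
so c = arccos(-0.92398) = 2.74915 rad.
So the angular separation is 157.5°.

157.5°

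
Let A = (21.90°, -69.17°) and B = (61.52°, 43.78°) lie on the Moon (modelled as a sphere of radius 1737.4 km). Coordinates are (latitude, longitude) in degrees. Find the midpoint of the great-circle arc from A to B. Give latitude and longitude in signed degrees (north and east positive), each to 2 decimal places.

The central angle between A and B is δ = 1.4148 rad.
With f = 0.5, the slerp weights are sin((1−f)δ)/sin δ = 0.6579 and sin(fδ)/sin δ = 0.6579.
Weighted sum of the unit vectors: (0.6579)·(0.3299,-0.8672,0.3730) + (0.6579)·(0.3443,0.3299,0.8790) = (0.4435, -0.3534, 0.8236).
Converting back: φ = atan2(z, √(x²+y²)) = 55.45°, λ = atan2(y, x) = -38.55°.

55.45°, -38.55°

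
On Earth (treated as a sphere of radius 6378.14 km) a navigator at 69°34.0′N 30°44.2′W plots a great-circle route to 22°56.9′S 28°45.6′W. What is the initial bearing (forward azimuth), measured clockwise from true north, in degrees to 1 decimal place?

Δλ = 1.977° = 0.0345 rad.
y = sin Δλ · cos φ₂ = (0.0345)(0.9209) = 0.0318
x = cos φ₁ sin φ₂ − sin φ₁ cos φ₂ cos Δλ = (0.3491)(-0.3899) − (0.9371)(0.9209)(0.9994) = -0.9985
θ = atan2(y, x) = 178.18°, so the bearing is 178.2°.

178.2°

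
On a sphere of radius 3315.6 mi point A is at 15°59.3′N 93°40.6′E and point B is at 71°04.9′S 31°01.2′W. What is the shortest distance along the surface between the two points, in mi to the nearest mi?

6711 mi

With latitudes φ₁ = 15.988°, φ₂ = -71.082° and longitude difference Δλ = -124.697°:
cos c = sin φ₁ sin φ₂ + cos φ₁ cos φ₂ cos Δλ = (0.2754)(-0.9460) + (0.9613)(0.3242)(-0.5692) = -0.43798,
so c = arccos(-0.43798) = 2.02415 rad.
Distance = R·c = 3315.6 × 2.0241 ≈ 6711 mi.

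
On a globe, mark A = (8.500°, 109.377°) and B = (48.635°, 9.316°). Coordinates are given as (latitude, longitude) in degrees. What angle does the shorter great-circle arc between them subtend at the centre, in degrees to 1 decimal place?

Let φ₁ = 0.1484 rad, φ₂ = 0.8488 rad, and Δλ = -1.7464 rad.
Haversine: a = sin²(Δφ/2) + cos φ₁ cos φ₂ sin²(Δλ/2) = 0.1177 + (0.9890)(0.6609)(0.5873) = 0.50162.
Central angle c = 2·arcsin(√a) = 1.57404 rad.
So the angular separation is 90.2°.

90.2°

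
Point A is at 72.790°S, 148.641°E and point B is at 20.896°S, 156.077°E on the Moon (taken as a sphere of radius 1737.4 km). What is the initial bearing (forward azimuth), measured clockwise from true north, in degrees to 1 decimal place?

8.8°

With φ₁ = -1.2704, φ₂ = -0.3647, Δλ = 0.1298 rad, the forward-azimuth formula gives
θ = atan2( sin Δλ cos φ₂ , cos φ₁ sin φ₂ − sin φ₁ cos φ₂ cos Δλ ) = atan2(0.1209, 0.7794) = 8.82°.
So the initial bearing is 8.8°.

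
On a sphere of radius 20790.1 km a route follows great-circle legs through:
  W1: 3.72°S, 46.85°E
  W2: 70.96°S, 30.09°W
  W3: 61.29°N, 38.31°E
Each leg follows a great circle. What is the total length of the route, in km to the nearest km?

80818 km

Leg W1→W2: central angle 1.4355 rad, distance 29844.0 km.
Leg W2→W3: central angle 2.4518 rad, distance 50973.5 km.
Total: 29844.0 + 50973.5 ≈ 80818 km.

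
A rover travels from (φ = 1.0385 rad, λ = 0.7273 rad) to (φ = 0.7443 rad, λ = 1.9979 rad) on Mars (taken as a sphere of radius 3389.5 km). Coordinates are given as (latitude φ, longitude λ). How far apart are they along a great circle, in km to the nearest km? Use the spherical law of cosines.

2724 km

Let φ₁ = 1.0385 rad, φ₂ = 0.7443 rad, and Δλ = 1.2706 rad.
cos c = sin φ₁ sin φ₂ + cos φ₁ cos φ₂ cos Δλ = (0.8616)(0.6775) + (0.5075)(0.7356)(0.2957) = 0.69412,
so c = arccos(0.69412) = 0.80360 rad.
Distance = R·c = 3389.5 × 0.8036 ≈ 2724 km.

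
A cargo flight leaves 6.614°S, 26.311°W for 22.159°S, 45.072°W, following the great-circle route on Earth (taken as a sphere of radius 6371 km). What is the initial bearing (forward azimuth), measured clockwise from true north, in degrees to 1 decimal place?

227.4°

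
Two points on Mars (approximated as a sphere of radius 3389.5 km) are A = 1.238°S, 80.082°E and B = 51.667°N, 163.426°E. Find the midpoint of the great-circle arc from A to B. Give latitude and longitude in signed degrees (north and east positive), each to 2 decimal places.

Central angle δ = 1.5158 rad. Interpolating on the sphere with fraction f = 0.5:
P = [sin((1−f)δ)·A + sin(fδ)·B] / sin δ = 0.6885·A + 0.6885·B in Cartesian coordinates,
giving P = (-0.2907, 0.7998, 0.5252), i.e. latitude 31.68°, longitude 109.97°.

31.68°, 109.97°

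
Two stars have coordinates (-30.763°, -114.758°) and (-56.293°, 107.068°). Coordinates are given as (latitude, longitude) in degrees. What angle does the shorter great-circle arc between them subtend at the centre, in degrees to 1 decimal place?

Let φ₁ = -0.5369 rad, φ₂ = -0.9825 rad, and Δλ = -2.4116 rad.
Haversine: a = sin²(Δφ/2) + cos φ₁ cos φ₂ sin²(Δλ/2) = 0.0488 + (0.8593)(0.5549)(0.8726) = 0.46492.
Central angle c = 2·arcsin(√a) = 1.50058 rad.
So the angular separation is 86.0°.

86.0°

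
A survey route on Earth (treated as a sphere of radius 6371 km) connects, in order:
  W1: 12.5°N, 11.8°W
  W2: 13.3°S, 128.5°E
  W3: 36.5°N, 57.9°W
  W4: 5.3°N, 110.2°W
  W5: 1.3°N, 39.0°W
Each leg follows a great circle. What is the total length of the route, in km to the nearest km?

47326 km

Leg W1→W2: central angle 2.4668 rad, distance 15715.7 km.
Leg W2→W3: central angle 2.7245 rad, distance 17357.6 km.
Leg W3→W4: central angle 0.9951 rad, distance 6339.8 km.
Leg W4→W5: central angle 1.2420 rad, distance 7912.8 km.
Total: 15715.7 + 17357.6 + 6339.8 + 7912.8 ≈ 47326 km.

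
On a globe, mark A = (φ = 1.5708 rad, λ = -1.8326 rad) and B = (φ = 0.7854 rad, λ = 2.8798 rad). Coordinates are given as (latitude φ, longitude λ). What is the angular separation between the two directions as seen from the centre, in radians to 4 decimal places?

With latitudes φ₁ = 90.000°, φ₂ = 45.000° and longitude difference Δλ = -89.999°:
Haversine: a = sin²(Δφ/2) + cos φ₁ cos φ₂ sin²(Δλ/2) = 0.1464 + (-0.0000)(0.7071)(0.5000) = 0.14645.
Central angle c = 2·arcsin(√a) = 0.78540 rad.
So the angular separation is 0.7854 rad.

0.7854 rad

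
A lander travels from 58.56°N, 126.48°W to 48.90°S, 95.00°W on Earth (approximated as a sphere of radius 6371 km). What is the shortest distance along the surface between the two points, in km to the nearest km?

12289 km

With latitudes φ₁ = 58.560°, φ₂ = -48.900° and longitude difference Δλ = 31.480°:
cos c = sin φ₁ sin φ₂ + cos φ₁ cos φ₂ cos Δλ = (0.8532)(-0.7536) + (0.5216)(0.6574)(0.8528) = -0.35051,
so c = arccos(-0.35051) = 1.92891 rad.
Distance = R·c = 6371 × 1.9289 ≈ 12289 km.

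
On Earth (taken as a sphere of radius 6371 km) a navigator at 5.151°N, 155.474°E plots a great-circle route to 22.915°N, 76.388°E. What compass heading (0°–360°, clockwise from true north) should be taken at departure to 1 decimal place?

292.4°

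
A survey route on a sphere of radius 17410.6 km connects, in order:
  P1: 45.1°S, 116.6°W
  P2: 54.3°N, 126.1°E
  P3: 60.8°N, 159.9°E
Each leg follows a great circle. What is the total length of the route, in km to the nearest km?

Leg P1→P2: central angle 2.4405 rad, distance 42490.9 km.
Leg P2→P3: central angle 0.3318 rad, distance 5776.9 km.
Total: 42490.9 + 5776.9 ≈ 48268 km.

48268 km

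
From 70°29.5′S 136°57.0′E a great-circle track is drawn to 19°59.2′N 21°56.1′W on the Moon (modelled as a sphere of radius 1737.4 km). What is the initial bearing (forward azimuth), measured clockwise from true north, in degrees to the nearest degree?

Δλ = -158.885° = -2.7731 rad.
y = sin Δλ · cos φ₂ = (-0.3602)(0.9398) = -0.3385
x = cos φ₁ sin φ₂ − sin φ₁ cos φ₂ cos Δλ = (0.3339)(0.3418) − (-0.9426)(0.9398)(-0.9329) = -0.7122
θ = atan2(y, x) = -154.58°; adding 360° gives 205°.

205°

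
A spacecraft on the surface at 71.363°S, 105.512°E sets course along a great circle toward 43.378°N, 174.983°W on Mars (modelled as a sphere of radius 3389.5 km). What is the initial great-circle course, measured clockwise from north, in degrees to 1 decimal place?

Δλ = 79.505° = 1.3876 rad.
y = sin Δλ · cos φ₂ = (0.9833)(0.7268) = 0.7147
x = cos φ₁ sin φ₂ − sin φ₁ cos φ₂ cos Δλ = (0.3196)(0.6868) − (-0.9476)(0.7268)(0.1821) = 0.3449
θ = atan2(y, x) = 64.24°, so the bearing is 64.2°.

64.2°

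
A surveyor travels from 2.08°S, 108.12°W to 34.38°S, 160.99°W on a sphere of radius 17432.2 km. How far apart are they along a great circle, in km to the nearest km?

Let φ₁ = -0.0363 rad, φ₂ = -0.6000 rad, and Δλ = -0.9228 rad.
cos c = sin φ₁ sin φ₂ + cos φ₁ cos φ₂ cos Δλ = (-0.0363)(-0.5647) + (0.9993)(0.8253)(0.6036) = 0.51835,
so c = arccos(0.51835) = 1.02588 rad.
Distance = R·c = 17432.2 × 1.0259 ≈ 17883 km.

17883 km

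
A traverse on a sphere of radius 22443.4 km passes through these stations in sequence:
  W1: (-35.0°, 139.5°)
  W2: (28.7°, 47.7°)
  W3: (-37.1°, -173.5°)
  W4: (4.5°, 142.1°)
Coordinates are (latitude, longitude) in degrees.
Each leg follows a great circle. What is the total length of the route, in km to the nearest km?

121684 km

Leg W1→W2: central angle 1.8734 rad, distance 42045.6 km.
Leg W2→W3: central angle 2.5254 rad, distance 56677.7 km.
Leg W3→W4: central angle 1.0230 rad, distance 22960.6 km.
Total: 42045.6 + 56677.7 + 22960.6 ≈ 121684 km.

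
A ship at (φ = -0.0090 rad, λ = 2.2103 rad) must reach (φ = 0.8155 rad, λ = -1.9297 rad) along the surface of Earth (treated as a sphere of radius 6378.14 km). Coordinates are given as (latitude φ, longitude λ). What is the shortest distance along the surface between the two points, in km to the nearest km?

12490 km

With latitudes φ₁ = -0.516°, φ₂ = 46.725° and longitude difference Δλ = 122.795°:
Haversine: a = sin²(Δφ/2) + cos φ₁ cos φ₂ sin²(Δλ/2) = 0.1605 + (1.0000)(0.6855)(0.7708) = 0.68892.
Central angle c = 2·arcsin(√a) = 1.95825 rad.
Distance = R·c = 6378.14 × 1.9583 ≈ 12490 km.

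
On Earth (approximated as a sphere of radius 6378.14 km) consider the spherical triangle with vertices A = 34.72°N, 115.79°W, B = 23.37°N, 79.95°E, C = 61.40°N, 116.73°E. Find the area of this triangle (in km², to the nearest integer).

5229161 km²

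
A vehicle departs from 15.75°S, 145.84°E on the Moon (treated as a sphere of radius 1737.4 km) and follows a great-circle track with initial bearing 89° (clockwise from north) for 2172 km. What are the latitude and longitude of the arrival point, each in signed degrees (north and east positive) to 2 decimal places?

-3.99°, -142.13°

Angular distance δ = d/R = 2172/1737.4 = 1.25014 rad; initial bearing θ = 1.5533 rad.
sin φ₂ = sin φ₁ cos δ + cos φ₁ sin δ cos θ = (-0.2714)(0.3152) + (0.9625)(0.9490)(0.0175) = -0.0696, so φ₂ = -3.99°.
Δλ = atan2(sin θ sin δ cos φ₁, cos δ − sin φ₁ sin φ₂) = atan2(0.9133, 0.2963) = 72.025°.
λ₂ = 145.840° + 72.025° = 217.87° → -142.13° after wrapping to (−180°, 180°].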